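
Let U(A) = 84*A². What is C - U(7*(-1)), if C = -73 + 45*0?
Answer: -4189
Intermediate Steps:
C = -73 (C = -73 + 0 = -73)
C - U(7*(-1)) = -73 - 84*(7*(-1))² = -73 - 84*(-7)² = -73 - 84*49 = -73 - 1*4116 = -73 - 4116 = -4189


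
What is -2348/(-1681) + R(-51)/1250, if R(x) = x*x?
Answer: 7307281/2101250 ≈ 3.4776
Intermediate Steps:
R(x) = x**2
-2348/(-1681) + R(-51)/1250 = -2348/(-1681) + (-51)**2/1250 = -2348*(-1/1681) + 2601*(1/1250) = 2348/1681 + 2601/1250 = 7307281/2101250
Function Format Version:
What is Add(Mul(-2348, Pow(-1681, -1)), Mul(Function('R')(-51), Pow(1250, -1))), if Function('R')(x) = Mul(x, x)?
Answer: Rational(7307281, 2101250) ≈ 3.4776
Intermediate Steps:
Function('R')(x) = Pow(x, 2)
Add(Mul(-2348, Pow(-1681, -1)), Mul(Function('R')(-51), Pow(1250, -1))) = Add(Mul(-2348, Pow(-1681, -1)), Mul(Pow(-51, 2), Pow(1250, -1))) = Add(Mul(-2348, Rational(-1, 1681)), Mul(2601, Rational(1, 1250))) = Add(Rational(2348, 1681), Rational(2601, 1250)) = Rational(7307281, 2101250)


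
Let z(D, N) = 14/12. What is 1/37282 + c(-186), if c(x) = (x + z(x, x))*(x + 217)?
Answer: -320429468/55923 ≈ -5729.8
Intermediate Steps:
z(D, N) = 7/6 (z(D, N) = 14*(1/12) = 7/6)
c(x) = (217 + x)*(7/6 + x) (c(x) = (x + 7/6)*(x + 217) = (7/6 + x)*(217 + x) = (217 + x)*(7/6 + x))
1/37282 + c(-186) = 1/37282 + (1519/6 + (-186)**2 + (1309/6)*(-186)) = 1/37282 + (1519/6 + 34596 - 40579) = 1/37282 - 34379/6 = -320429468/55923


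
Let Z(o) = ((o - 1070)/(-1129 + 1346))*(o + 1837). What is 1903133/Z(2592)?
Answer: 412979861/6740938 ≈ 61.264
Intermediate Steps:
Z(o) = (1837 + o)*(-1070/217 + o/217) (Z(o) = ((-1070 + o)/217)*(1837 + o) = ((-1070 + o)*(1/217))*(1837 + o) = (-1070/217 + o/217)*(1837 + o) = (1837 + o)*(-1070/217 + o/217))
1903133/Z(2592) = 1903133/(-1965590/217 + (1/217)*2592² + (767/217)*2592) = 1903133/(-1965590/217 + (1/217)*6718464 + 1988064/217) = 1903133/(-1965590/217 + 6718464/217 + 1988064/217) = 1903133/(6740938/217) = 1903133*(217/6740938) = 412979861/6740938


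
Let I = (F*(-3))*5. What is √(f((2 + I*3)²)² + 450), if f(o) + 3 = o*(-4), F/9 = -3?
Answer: 11*√290066360011 ≈ 5.9244e+6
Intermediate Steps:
F = -27 (F = 9*(-3) = -27)
I = 405 (I = -27*(-3)*5 = 81*5 = 405)
f(o) = -3 - 4*o (f(o) = -3 + o*(-4) = -3 - 4*o)
√(f((2 + I*3)²)² + 450) = √((-3 - 4*(2 + 405*3)²)² + 450) = √((-3 - 4*(2 + 1215)²)² + 450) = √((-3 - 4*1217²)² + 450) = √((-3 - 4*1481089)² + 450) = √((-3 - 5924356)² + 450) = √((-5924359)² + 450) = √(35098029560881 + 450) = √35098029561331 = 11*√290066360011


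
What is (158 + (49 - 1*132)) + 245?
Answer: 320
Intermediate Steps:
(158 + (49 - 1*132)) + 245 = (158 + (49 - 132)) + 245 = (158 - 83) + 245 = 75 + 245 = 320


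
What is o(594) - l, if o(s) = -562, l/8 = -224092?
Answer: 1792174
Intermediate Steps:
l = -1792736 (l = 8*(-224092) = -1792736)
o(594) - l = -562 - 1*(-1792736) = -562 + 1792736 = 1792174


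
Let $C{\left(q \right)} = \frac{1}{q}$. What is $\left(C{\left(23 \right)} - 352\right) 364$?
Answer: $- \frac{2946580}{23} \approx -1.2811 \cdot 10^{5}$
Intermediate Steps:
$\left(C{\left(23 \right)} - 352\right) 364 = \left(\frac{1}{23} - 352\right) 364 = \left(- \frac{8095}{23}\right) 364 = - \frac{2946580}{23}$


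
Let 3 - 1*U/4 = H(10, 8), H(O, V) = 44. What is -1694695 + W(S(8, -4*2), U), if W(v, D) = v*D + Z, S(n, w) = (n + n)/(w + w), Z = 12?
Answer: -1694519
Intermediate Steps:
S(n, w) = n/w (S(n, w) = (2*n)/((2*w)) = (2*n)*(1/(2*w)) = n/w)
U = -164 (U = 12 - 4*44 = 12 - 176 = -164)
W(v, D) = 12 + D*v (W(v, D) = v*D + 12 = D*v + 12 = 12 + D*v)
-1694695 + W(S(8, -4*2), U) = -1694695 + (12 - 1312/((-4*2))) = -1694695 + (12 - 1312/(-8)) = -1694695 + (12 - 1312*(-1)/8) = -1694695 + (12 - 164*(-1)) = -1694695 + (12 + 164) = -1694695 + 176 = -1694519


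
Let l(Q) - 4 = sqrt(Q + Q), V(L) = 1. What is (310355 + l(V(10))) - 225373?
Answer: 84986 + sqrt(2) ≈ 84987.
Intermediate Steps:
l(Q) = 4 + sqrt(2)*sqrt(Q) (l(Q) = 4 + sqrt(Q + Q) = 4 + sqrt(2*Q) = 4 + sqrt(2)*sqrt(Q))
(310355 + l(V(10))) - 225373 = (310355 + (4 + sqrt(2)*sqrt(1))) - 225373 = (310355 + (4 + sqrt(2)*1)) - 225373 = (310355 + (4 + sqrt(2))) - 225373 = (310359 + sqrt(2)) - 225373 = 84986 + sqrt(2)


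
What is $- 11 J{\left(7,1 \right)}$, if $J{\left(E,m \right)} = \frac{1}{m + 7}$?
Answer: $- \frac{11}{8} \approx -1.375$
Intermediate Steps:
$J{\left(E,m \right)} = \frac{1}{7 + m}$
$- 11 J{\left(7,1 \right)} = - \frac{11}{7 + 1} = - \frac{11}{8}$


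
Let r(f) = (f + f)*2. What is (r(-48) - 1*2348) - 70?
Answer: -2610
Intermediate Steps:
r(f) = 4*f (r(f) = (2*f)*2 = 4*f)
(r(-48) - 1*2348) - 70 = (4*(-48) - 1*2348) - 70 = (-192 - 2348) - 70 = -2540 - 70 = -2610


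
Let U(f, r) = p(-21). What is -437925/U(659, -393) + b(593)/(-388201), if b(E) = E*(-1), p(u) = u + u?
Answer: 56667649277/5434814 ≈ 10427.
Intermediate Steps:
p(u) = 2*u
U(f, r) = -42 (U(f, r) = 2*(-21) = -42)
b(E) = -E
-437925/U(659, -393) + b(593)/(-388201) = -437925/(-42) - 1*593/(-388201) = -437925*(-1/42) - 593*(-1/388201) = 145975/14 + 593/388201 = 56667649277/5434814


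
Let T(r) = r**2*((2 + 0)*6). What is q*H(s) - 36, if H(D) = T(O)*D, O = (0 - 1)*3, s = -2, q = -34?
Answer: 7308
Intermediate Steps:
O = -3 (O = -1*3 = -3)
T(r) = 12*r**2 (T(r) = r**2*(2*6) = r**2*12 = 12*r**2)
H(D) = 108*D (H(D) = (12*(-3)**2)*D = (12*9)*D = 108*D)
q*H(s) - 36 = -3672*(-2) - 36 = -34*(-216) - 36 = 7344 - 36 = 7308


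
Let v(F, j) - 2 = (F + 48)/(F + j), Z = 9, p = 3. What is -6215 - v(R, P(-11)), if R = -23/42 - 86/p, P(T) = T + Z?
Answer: -2716566/437 ≈ -6216.4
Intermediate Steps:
P(T) = 9 + T (P(T) = T + 9 = 9 + T)
R = -409/14 (R = -23/42 - 86/3 = -409/14 ≈ -29.214)
v(F, j) = 2 + (48 + F)/(F + j) (v(F, j) = 2 + (F + 48)/(F + j) = 2 + (48 + F)/(F + j))
-6215 - v(R, P(-11)) = -6215 - (48 + 2*(9 - 11) + 3*(-409/14))/(-409/14 + (9 - 11)) = -6215 - (48 + 2*(-2) - 1227/14)/(-409/14 - 2) = -6215 - (48 - 4 - 1227/14)/(-437/14) = -6215 - (-14)*(-611)/(437*14) = -6215 - 1*611/437 = -6215 - 611/437 = -2716566/437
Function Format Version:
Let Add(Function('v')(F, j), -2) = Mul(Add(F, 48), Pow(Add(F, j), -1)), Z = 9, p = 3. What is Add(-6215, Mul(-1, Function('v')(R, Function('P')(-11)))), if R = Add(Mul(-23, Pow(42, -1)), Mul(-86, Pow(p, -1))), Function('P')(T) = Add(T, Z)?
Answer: Rational(-2716566, 437) ≈ -6216.4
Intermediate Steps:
Function('P')(T) = Add(9, T) (Function('P')(T) = Add(T, 9) = Add(9, T))
R = Rational(-409, 14) (R = Add(Mul(-23, Pow(42, -1)), Mul(-86, Pow(3, -1))) = Add(Mul(-23, Rational(1, 42)), Mul(-86, Rational(1, 3))) = Add(Rational(-23, 42), Rational(-86, 3)) = Rational(-409, 14) ≈ -29.214)
Function('v')(F, j) = Add(2, Mul(Pow(Add(F, j), -1), Add(48, F))) (Function('v')(F, j) = Add(2, Mul(Add(F, 48), Pow(Add(F, j), -1))) = Add(2, Mul(Add(48, F), Pow(Add(F, j), -1))) = Add(2, Mul(Pow(Add(F, j), -1), Add(48, F))))
Add(-6215, Mul(-1, Function('v')(R, Function('P')(-11)))) = Add(-6215, Mul(-1, Mul(Pow(Add(Rational(-409, 14), Add(9, -11)), -1), Add(48, Mul(2, Add(9, -11)), Mul(3, Rational(-409, 14)))))) = Add(-6215, Mul(-1, Mul(Pow(Add(Rational(-409, 14), -2), -1), Add(48, Mul(2, -2), Rational(-1227, 14))))) = Add(-6215, Mul(-1, Mul(Pow(Rational(-437, 14), -1), Add(48, -4, Rational(-1227, 14))))) = Add(-6215, Mul(-1, Mul(Rational(-14, 437), Rational(-611, 14)))) = Add(-6215, Mul(-1, Rational(611, 437))) = Add(-6215, Rational(-611, 437)) = Rational(-2716566, 437)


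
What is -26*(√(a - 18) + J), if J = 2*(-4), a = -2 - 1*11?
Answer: 208 - 26*I*√31 ≈ 208.0 - 144.76*I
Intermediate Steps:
a = -13 (a = -2 - 11 = -13)
J = -8
-26*(√(a - 18) + J) = -26*(√(-13 - 18) - 8) = -26*(√(-31) - 8) = -26*(I*√31 - 8) = -26*(-8 + I*√31) = 208 - 26*I*√31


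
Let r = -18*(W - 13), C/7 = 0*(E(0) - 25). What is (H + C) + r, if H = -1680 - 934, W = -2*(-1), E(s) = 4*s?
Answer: -2416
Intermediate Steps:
W = 2
C = 0 (C = 7*(0*(4*0 - 25)) = 7*(0*(0 - 25)) = 7*(0*(-25)) = 7*0 = 0)
H = -2614
r = 198 (r = -18*(2 - 13) = -18*(-11) = 198)
(H + C) + r = (-2614 + 0) + 198 = -2614 + 198 = -2416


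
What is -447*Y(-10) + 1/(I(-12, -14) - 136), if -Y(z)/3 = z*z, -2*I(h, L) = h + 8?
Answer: 17969399/134 ≈ 1.3410e+5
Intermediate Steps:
I(h, L) = -4 - h/2 (I(h, L) = -(h + 8)/2 = -(8 + h)/2 = -4 - h/2)
Y(z) = -3*z**2 (Y(z) = -3*z*z = -3*z**2)
-447*Y(-10) + 1/(I(-12, -14) - 136) = -(-1341)*(-10)**2 + 1/((-4 - 1/2*(-12)) - 136) = -(-1341)*100 + 1/((-4 + 6) - 136) = -447*(-300) + 1/(2 - 136) = 134100 + 1/(-134) = 134100 - 1/134 = 17969399/134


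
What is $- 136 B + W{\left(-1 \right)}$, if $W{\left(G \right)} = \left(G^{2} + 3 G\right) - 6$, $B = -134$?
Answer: $18216$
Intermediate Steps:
$W{\left(G \right)} = -6 + G^{2} + 3 G$
$- 136 B + W{\left(-1 \right)} = \left(-136\right) \left(-134\right) + \left(-6 + \left(-1\right)^{2} + 3 \left(-1\right)\right) = 18224 - 8 = 18216$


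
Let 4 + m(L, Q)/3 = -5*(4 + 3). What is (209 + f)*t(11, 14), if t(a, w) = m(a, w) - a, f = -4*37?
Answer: -7808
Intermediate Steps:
m(L, Q) = -117 (m(L, Q) = -12 + 3*(-5*(4 + 3)) = -12 + 3*(-5*7) = -12 + 3*(-35) = -12 - 105 = -117)
f = -148
t(a, w) = -117 - a
(209 + f)*t(11, 14) = (209 - 148)*(-117 - 1*11) = 61*(-117 - 11) = 61*(-128) = -7808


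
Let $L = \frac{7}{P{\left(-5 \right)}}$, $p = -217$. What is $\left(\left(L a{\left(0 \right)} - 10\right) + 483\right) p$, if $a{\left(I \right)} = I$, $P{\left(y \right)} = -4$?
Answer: $-102641$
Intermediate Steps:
$L = - \frac{7}{4}$ ($L = \frac{7}{-4} = 7 \left(- \frac{1}{4}\right) = - \frac{7}{4} \approx -1.75$)
$\left(\left(L a{\left(0 \right)} - 10\right) + 483\right) p = \left(\left(\left(- \frac{7}{4}\right) 0 - 10\right) + 483\right) \left(-217\right) = \left(\left(0 - 10\right) + 483\right) \left(-217\right) = \left(-10 + 483\right) \left(-217\right) = 473 \left(-217\right) = -102641$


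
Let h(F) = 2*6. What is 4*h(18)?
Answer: 48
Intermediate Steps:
h(F) = 12
4*h(18) = 4*12 = 48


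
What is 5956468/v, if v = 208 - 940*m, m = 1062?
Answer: -1489117/249518 ≈ -5.9680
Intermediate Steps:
v = -998072 (v = 208 - 940*1062 = 208 - 998280 = -998072)
5956468/v = 5956468/(-998072) = 5956468*(-1/998072) = -1489117/249518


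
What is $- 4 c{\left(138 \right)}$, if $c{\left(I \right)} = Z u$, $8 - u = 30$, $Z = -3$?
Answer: $-264$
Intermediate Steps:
$u = -22$ ($u = 8 - 30 = -22$)
$c{\left(I \right)} = 66$ ($c{\left(I \right)} = \left(-3\right) \left(-22\right) = 66$)
$- 4 c{\left(138 \right)} = \left(-4\right) 66 = -264$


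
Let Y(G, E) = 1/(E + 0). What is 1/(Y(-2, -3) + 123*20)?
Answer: 3/7379 ≈ 0.00040656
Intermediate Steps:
Y(G, E) = 1/E
1/(Y(-2, -3) + 123*20) = 1/(1/(-3) + 123*20) = 1/(-1/3 + 2460) = 1/(7379/3) = 3/7379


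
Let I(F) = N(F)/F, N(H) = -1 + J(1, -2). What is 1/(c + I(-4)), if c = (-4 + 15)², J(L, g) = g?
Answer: 4/487 ≈ 0.0082135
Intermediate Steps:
c = 121 (c = 11² = 121)
N(H) = -3 (N(H) = -1 - 2 = -3)
I(F) = -3/F
1/(c + I(-4)) = 1/(121 - 3/(-4)) = 1/(121 - 3*(-¼)) = 1/(121 + ¾) = 1/(487/4) = 4/487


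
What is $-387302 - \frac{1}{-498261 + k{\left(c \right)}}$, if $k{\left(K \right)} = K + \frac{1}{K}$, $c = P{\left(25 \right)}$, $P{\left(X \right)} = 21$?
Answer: $- \frac{4052355930757}{10463039} \approx -3.873 \cdot 10^{5}$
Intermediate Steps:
$c = 21$
$-387302 - \frac{1}{-498261 + k{\left(c \right)}} = -387302 - \frac{1}{-498261 + \left(21 + \frac{1}{21}\right)} = -387302 - \frac{1}{-498261 + \frac{442}{21}} = -387302 - \frac{1}{- \frac{10463039}{21}} = -387302 - - \frac{21}{10463039} = -387302 + \frac{21}{10463039} = - \frac{4052355930757}{10463039}$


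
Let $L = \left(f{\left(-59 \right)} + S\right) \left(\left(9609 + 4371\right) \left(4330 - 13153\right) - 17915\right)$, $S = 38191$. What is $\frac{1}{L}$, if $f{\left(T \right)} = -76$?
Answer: $- \frac{1}{4701998087325} \approx -2.1268 \cdot 10^{-13}$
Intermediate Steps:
$L = -4701998087325$ ($L = \left(-76 + 38191\right) \left(\left(9609 + 4371\right) \left(4330 - 13153\right) - 17915\right) = 38115 \left(13980 \left(-8823\right) - 17915\right) = 38115 \left(-123345540 - 17915\right) = 38115 \left(-123363455\right) = -4701998087325$)
$\frac{1}{L} = \frac{1}{-4701998087325} = - \frac{1}{4701998087325}$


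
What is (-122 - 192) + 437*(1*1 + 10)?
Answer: 4493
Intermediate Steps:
(-122 - 192) + 437*(1*1 + 10) = -314 + 437*(1 + 10) = -314 + 437*11 = -314 + 4807 = 4493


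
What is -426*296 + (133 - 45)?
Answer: -126008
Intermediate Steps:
-426*296 + (133 - 45) = -126096 + 88 = -126008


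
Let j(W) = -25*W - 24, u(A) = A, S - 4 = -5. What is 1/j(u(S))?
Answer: 1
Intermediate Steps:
S = -1 (S = 4 - 5 = -1)
j(W) = -24 - 25*W
1/j(u(S)) = 1/(-24 - 25*(-1)) = 1/(-24 + 25) = 1/1 = 1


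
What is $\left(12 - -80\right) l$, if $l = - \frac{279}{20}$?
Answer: $- \frac{6417}{5} \approx -1283.4$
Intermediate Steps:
$l = - \frac{279}{20}$ ($l = \left(-279\right) \frac{1}{20} = - \frac{279}{20} \approx -13.95$)
$\left(12 - -80\right) l = \left(12 - -80\right) \left(- \frac{279}{20}\right) = \left(12 + 80\right) \left(- \frac{279}{20}\right) = 92 \left(- \frac{279}{20}\right) = - \frac{6417}{5}$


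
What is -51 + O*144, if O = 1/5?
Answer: -111/5 ≈ -22.200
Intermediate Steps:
O = ⅕ ≈ 0.20000
-51 + O*144 = -51 + (⅕)*144 = -51 + 144/5 = -111/5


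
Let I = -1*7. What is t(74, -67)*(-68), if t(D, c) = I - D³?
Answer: 27555708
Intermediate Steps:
I = -7
t(D, c) = -7 - D³
t(74, -67)*(-68) = (-7 - 1*74³)*(-68) = (-7 - 1*405224)*(-68) = (-7 - 405224)*(-68) = -405231*(-68) = 27555708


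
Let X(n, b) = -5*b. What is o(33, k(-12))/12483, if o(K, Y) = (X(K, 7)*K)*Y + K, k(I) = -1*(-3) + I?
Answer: 3476/4161 ≈ 0.83538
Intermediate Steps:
k(I) = 3 + I
o(K, Y) = K - 35*K*Y (o(K, Y) = ((-5*7)*K)*Y + K = (-35*K)*Y + K = -35*K*Y + K = K - 35*K*Y)
o(33, k(-12))/12483 = (33*(1 - 35*(3 - 12)))/12483 = (33*(1 - 35*(-9)))*(1/12483) = (33*(1 + 315))*(1/12483) = (33*316)*(1/12483) = 10428*(1/12483) = 3476/4161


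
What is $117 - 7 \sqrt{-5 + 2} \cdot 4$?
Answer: $- 3276 i \sqrt{3} \approx - 5674.2 i$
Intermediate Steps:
$117 - 7 \sqrt{-5 + 2} \cdot 4 = 117 - 7 \sqrt{-3} \cdot 4 = 117 - 7 i \sqrt{3} \cdot 4 = 117 \left(- 28 i \sqrt{3}\right) = - 3276 i \sqrt{3}$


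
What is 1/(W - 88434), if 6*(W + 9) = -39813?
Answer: -2/190157 ≈ -1.0518e-5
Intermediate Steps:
W = -13289/2 (W = -9 + (1/6)*(-39813) = -9 - 13271/2 = -13289/2 ≈ -6644.5)
1/(W - 88434) = 1/(-13289/2 - 88434) = 1/(-190157/2) = -2/190157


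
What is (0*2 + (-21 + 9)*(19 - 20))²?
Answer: 144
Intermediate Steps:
(0*2 + (-21 + 9)*(19 - 20))² = (0 - 12*(-1))² = (0 + 12)² = 12² = 144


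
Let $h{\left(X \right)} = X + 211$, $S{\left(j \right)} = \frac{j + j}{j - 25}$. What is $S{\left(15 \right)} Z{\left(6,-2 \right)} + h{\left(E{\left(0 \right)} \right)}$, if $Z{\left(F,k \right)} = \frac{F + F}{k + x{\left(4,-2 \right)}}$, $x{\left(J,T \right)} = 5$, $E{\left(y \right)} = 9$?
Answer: $208$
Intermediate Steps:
$S{\left(j \right)} = \frac{2 j}{-25 + j}$
$Z{\left(F,k \right)} = \frac{2 F}{5 + k}$ ($Z{\left(F,k \right)} = \frac{F + F}{k + 5} = \frac{2 F}{5 + k}$)
$h{\left(X \right)} = 211 + X$
$S{\left(15 \right)} Z{\left(6,-2 \right)} + h{\left(E{\left(0 \right)} \right)} = 2 \cdot 15 \frac{1}{-25 + 15} \cdot 2 \cdot 6 \frac{1}{5 - 2} + \left(211 + 9\right) = 2 \cdot 15 \frac{1}{-10} \cdot 2 \cdot 6 \cdot \frac{1}{3} + 220 = 2 \cdot 15 \left(- \frac{1}{10}\right) 2 \cdot 6 \cdot \frac{1}{3} + 220 = \left(-3\right) 4 + 220 = -12 + 220 = 208$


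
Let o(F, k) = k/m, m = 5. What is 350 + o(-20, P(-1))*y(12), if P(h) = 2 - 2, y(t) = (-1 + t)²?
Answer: 350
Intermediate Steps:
P(h) = 0
o(F, k) = k/5
350 + o(-20, P(-1))*y(12) = 350 + ((⅕)*0)*(-1 + 12)² = 350 + 0*11² = 350 + 0*121 = 350 + 0 = 350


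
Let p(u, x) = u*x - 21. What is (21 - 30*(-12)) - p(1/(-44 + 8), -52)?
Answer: 3605/9 ≈ 400.56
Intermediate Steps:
p(u, x) = -21 + u*x
(21 - 30*(-12)) - p(1/(-44 + 8), -52) = (21 - 30*(-12)) - (-21 - 52/(-44 + 8)) = (21 + 360) - (-21 - 52/(-36)) = 381 - (-21 - 1/36*(-52)) = 381 - (-21 + 13/9) = 381 - 1*(-176/9) = 381 + 176/9 = 3605/9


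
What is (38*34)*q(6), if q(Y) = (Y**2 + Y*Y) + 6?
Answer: 100776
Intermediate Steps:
q(Y) = 6 + 2*Y**2 (q(Y) = (Y**2 + Y**2) + 6 = 2*Y**2 + 6 = 6 + 2*Y**2)
(38*34)*q(6) = (38*34)*(6 + 2*6**2) = 1292*(6 + 2*36) = 1292*(6 + 72) = 1292*78 = 100776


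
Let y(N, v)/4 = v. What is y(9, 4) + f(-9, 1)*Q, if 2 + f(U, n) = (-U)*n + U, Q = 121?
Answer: -226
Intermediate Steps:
y(N, v) = 4*v
f(U, n) = -2 + U - U*n (f(U, n) = -2 + ((-U)*n + U) = -2 + (-U*n + U) = -2 + (U - U*n) = -2 + U - U*n)
y(9, 4) + f(-9, 1)*Q = 4*4 + (-2 - 9 - 1*(-9)*1)*121 = 16 + (-2 - 9 + 9)*121 = 16 - 2*121 = 16 - 242 = -226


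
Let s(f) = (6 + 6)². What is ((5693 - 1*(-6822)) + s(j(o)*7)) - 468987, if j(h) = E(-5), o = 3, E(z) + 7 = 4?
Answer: -456328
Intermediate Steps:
E(z) = -3 (E(z) = -7 + 4 = -3)
j(h) = -3
s(f) = 144 (s(f) = 12² = 144)
((5693 - 1*(-6822)) + s(j(o)*7)) - 468987 = ((5693 - 1*(-6822)) + 144) - 468987 = ((5693 + 6822) + 144) - 468987 = (12515 + 144) - 468987 = 12659 - 468987 = -456328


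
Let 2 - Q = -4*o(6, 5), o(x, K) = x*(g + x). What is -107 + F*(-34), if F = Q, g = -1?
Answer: -4255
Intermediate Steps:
o(x, K) = x*(-1 + x)
Q = 122 (Q = 2 - (-4)*6*(-1 + 6) = 2 - (-4)*6*5 = 2 - (-4)*30 = 2 - 1*(-120) = 2 + 120 = 122)
F = 122
-107 + F*(-34) = -107 + 122*(-34) = -107 - 4148 = -4255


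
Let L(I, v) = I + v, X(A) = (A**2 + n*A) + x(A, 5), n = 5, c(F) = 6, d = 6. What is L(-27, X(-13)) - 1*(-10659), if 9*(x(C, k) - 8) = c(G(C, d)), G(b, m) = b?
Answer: 32234/3 ≈ 10745.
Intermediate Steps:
x(C, k) = 26/3 (x(C, k) = 8 + (1/9)*6 = 8 + 2/3 = 26/3)
X(A) = 26/3 + A**2 + 5*A (X(A) = (A**2 + 5*A) + 26/3 = 26/3 + A**2 + 5*A)
L(-27, X(-13)) - 1*(-10659) = (-27 + (26/3 + (-13)**2 + 5*(-13))) - 1*(-10659) = (-27 + (26/3 + 169 - 65)) + 10659 = (-27 + 338/3) + 10659 = 257/3 + 10659 = 32234/3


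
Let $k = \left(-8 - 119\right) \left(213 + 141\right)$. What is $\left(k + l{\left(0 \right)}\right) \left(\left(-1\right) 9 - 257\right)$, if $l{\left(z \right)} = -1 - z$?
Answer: $11959094$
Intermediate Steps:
$k = -44958$ ($k = \left(-127\right) 354 = -44958$)
$\left(k + l{\left(0 \right)}\right) \left(\left(-1\right) 9 - 257\right) = \left(-44958 - 1\right) \left(\left(-1\right) 9 - 257\right) = \left(-44958 + \left(-1 + 0\right)\right) \left(-9 - 257\right) = \left(-44958 - 1\right) \left(-266\right) = \left(-44959\right) \left(-266\right) = 11959094$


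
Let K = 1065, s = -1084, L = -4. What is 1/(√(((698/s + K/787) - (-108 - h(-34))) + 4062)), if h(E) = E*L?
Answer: √783598505192414/1837044091 ≈ 0.015238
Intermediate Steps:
h(E) = -4*E (h(E) = E*(-4) = -4*E)
1/(√(((698/s + K/787) - (-108 - h(-34))) + 4062)) = 1/(√(((698/(-1084) + 1065/787) - (-108 - (-4)*(-34))) + 4062)) = 1/(√(((698*(-1/1084) + 1065*(1/787)) - (-108 - 1*136)) + 4062)) = 1/(√(((-349/542 + 1065/787) - (-108 - 136)) + 4062)) = 1/(√((302567/426554 - 1*(-244)) + 4062)) = 1/(√((302567/426554 + 244) + 4062)) = 1/(√(104381743/426554 + 4062)) = 1/(√(1837044091/426554)) = 1/(√783598505192414/426554) = √783598505192414/1837044091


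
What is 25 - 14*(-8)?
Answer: 137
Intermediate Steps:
25 - 14*(-8) = 25 + 112 = 137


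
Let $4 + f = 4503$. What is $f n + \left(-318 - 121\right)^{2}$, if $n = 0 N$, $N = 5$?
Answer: $192721$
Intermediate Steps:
$f = 4499$ ($f = -4 + 4503 = 4499$)
$n = 0$ ($n = 0 \cdot 5 = 0$)
$f n + \left(-318 - 121\right)^{2} = 4499 \cdot 0 + \left(-318 - 121\right)^{2} = 0 + \left(-439\right)^{2} = 0 + 192721 = 192721$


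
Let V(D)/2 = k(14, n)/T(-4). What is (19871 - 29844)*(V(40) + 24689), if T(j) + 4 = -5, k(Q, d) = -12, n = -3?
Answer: -738749975/3 ≈ -2.4625e+8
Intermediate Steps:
T(j) = -9 (T(j) = -4 - 5 = -9)
V(D) = 8/3 (V(D) = 2*(-12/(-9)) = 2*(-12*(-⅑)) = 2*(4/3) = 8/3)
(19871 - 29844)*(V(40) + 24689) = (19871 - 29844)*(8/3 + 24689) = -9973*74075/3 = -738749975/3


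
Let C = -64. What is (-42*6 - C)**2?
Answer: 35344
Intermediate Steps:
(-42*6 - C)**2 = (-42*6 - 1*(-64))**2 = (-252 + 64)**2 = (-188)**2 = 35344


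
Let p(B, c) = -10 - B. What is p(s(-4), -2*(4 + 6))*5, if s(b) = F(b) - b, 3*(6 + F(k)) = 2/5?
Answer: -122/3 ≈ -40.667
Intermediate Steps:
F(k) = -88/15 (F(k) = -6 + (2/5)/3 = -6 + (2*(⅕))/3 = -6 + (⅓)*(⅖) = -6 + 2/15 = -88/15)
s(b) = -88/15 - b
p(s(-4), -2*(4 + 6))*5 = (-10 - (-88/15 - 1*(-4)))*5 = (-10 - (-88/15 + 4))*5 = (-10 - 1*(-28/15))*5 = (-10 + 28/15)*5 = -122/15*5 = -122/3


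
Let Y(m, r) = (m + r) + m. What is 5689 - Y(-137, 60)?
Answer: 5903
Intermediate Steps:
Y(m, r) = r + 2*m
5689 - Y(-137, 60) = 5689 - (60 + 2*(-137)) = 5689 - (60 - 274) = 5689 - 1*(-214) = 5689 + 214 = 5903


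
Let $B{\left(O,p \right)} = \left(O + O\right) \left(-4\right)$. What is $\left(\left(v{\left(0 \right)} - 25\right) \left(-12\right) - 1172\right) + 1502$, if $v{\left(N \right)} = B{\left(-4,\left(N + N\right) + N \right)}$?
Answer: $246$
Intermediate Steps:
$B{\left(O,p \right)} = - 8 O$ ($B{\left(O,p \right)} = 2 O \left(-4\right) = - 8 O$)
$v{\left(N \right)} = 32$ ($v{\left(N \right)} = \left(-8\right) \left(-4\right) = 32$)
$\left(\left(v{\left(0 \right)} - 25\right) \left(-12\right) - 1172\right) + 1502 = \left(\left(32 - 25\right) \left(-12\right) - 1172\right) + 1502 = \left(7 \left(-12\right) - 1172\right) + 1502 = \left(-84 - 1172\right) + 1502 = -1256 + 1502 = 246$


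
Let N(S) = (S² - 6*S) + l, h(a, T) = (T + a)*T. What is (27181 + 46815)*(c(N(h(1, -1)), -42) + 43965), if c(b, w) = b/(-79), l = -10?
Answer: 257006237020/79 ≈ 3.2532e+9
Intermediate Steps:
h(a, T) = T*(T + a)
N(S) = -10 + S² - 6*S (N(S) = (S² - 6*S) - 10 = -10 + S² - 6*S)
c(b, w) = -b/79 (c(b, w) = b*(-1/79) = -b/79)
(27181 + 46815)*(c(N(h(1, -1)), -42) + 43965) = (27181 + 46815)*(-(-10 + (-(-1 + 1))² - (-6)*(-1 + 1))/79 + 43965) = 73996*(-(-10 + (-1*0)² - (-6)*0)/79 + 43965) = 73996*(-(-10 + 0² - 6*0)/79 + 43965) = 73996*(-(-10 + 0 + 0)/79 + 43965) = 73996*(-1/79*(-10) + 43965) = 73996*(10/79 + 43965) = 73996*(3473245/79) = 257006237020/79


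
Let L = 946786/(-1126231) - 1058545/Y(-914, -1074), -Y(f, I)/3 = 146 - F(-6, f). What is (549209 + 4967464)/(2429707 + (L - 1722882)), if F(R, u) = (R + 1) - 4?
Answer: 338100338151/43458648484 ≈ 7.7798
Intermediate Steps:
F(R, u) = -3 + R (F(R, u) = (1 + R) - 4 = -3 + R)
Y(f, I) = -465 (Y(f, I) = -3*(146 - (-3 - 6)) = -3*(146 - 1*(-9)) = -3*(146 + 9) = -3*155 = -465)
L = 139464709/61287 (L = 946786/(-1126231) - 1058545/(-465) = 946786*(-1/1126231) - 1058545*(-1/465) = -554/659 + 211709/93 = 139464709/61287 ≈ 2275.6)
(549209 + 4967464)/(2429707 + (L - 1722882)) = (549209 + 4967464)/(2429707 + (139464709/61287 - 1722882)) = 5516673/(2429707 - 105450804425/61287) = 5516673/(43458648484/61287) = 5516673*(61287/43458648484) = 338100338151/43458648484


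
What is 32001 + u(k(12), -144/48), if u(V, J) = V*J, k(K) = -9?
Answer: 32028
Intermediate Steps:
u(V, J) = J*V
32001 + u(k(12), -144/48) = 32001 - 144/48*(-9) = 32001 - 144*1/48*(-9) = 32001 - 3*(-9) = 32001 + 27 = 32028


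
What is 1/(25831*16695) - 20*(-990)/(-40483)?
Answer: -8538721150517/17458234847235 ≈ -0.48909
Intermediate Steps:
1/(25831*16695) - 20*(-990)/(-40483) = (1/25831)*(1/16695) + 19800*(-1/40483) = 1/431248545 - 19800/40483 = -8538721150517/17458234847235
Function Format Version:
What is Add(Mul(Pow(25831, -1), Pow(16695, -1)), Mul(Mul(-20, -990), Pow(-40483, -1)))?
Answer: Rational(-8538721150517, 17458234847235) ≈ -0.48909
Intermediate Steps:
Add(Mul(Pow(25831, -1), Pow(16695, -1)), Mul(Mul(-20, -990), Pow(-40483, -1))) = Add(Mul(Rational(1, 25831), Rational(1, 16695)), Mul(19800, Rational(-1, 40483))) = Add(Rational(1, 431248545), Rational(-19800, 40483)) = Rational(-8538721150517, 17458234847235)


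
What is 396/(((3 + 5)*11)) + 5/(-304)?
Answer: 1363/304 ≈ 4.4836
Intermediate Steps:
396/(((3 + 5)*11)) + 5/(-304) = 396/((8*11)) + 5*(-1/304) = 396/88 - 5/304 = 396*(1/88) - 5/304 = 9/2 - 5/304 = 1363/304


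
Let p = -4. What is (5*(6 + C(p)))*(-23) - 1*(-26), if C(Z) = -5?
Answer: -89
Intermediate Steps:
(5*(6 + C(p)))*(-23) - 1*(-26) = (5*(6 - 5))*(-23) - 1*(-26) = (5*1)*(-23) + 26 = 5*(-23) + 26 = -115 + 26 = -89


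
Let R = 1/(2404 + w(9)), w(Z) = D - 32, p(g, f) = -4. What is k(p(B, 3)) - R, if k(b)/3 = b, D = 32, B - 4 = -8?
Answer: -28849/2404 ≈ -12.000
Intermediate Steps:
B = -4 (B = 4 - 8 = -4)
w(Z) = 0 (w(Z) = 32 - 32 = 0)
k(b) = 3*b
R = 1/2404 (R = 1/(2404 + 0) = 1/2404 ≈ 0.00041597)
k(p(B, 3)) - R = 3*(-4) - 1*1/2404 = -12 - 1/2404 = -28849/2404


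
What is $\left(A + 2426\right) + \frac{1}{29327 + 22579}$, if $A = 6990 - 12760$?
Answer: $- \frac{173573663}{51906} \approx -3344.0$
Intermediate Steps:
$A = -5770$ ($A = 6990 - 12760 = -5770$)
$\left(A + 2426\right) + \frac{1}{29327 + 22579} = \left(-5770 + 2426\right) + \frac{1}{29327 + 22579} = -3344 + \frac{1}{51906} = - \frac{173573663}{51906}$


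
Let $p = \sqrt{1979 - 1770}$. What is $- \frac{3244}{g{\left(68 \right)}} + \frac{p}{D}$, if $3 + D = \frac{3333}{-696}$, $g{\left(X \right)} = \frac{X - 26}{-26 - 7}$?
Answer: $\frac{17842}{7} - \frac{232 \sqrt{209}}{1807} \approx 2547.0$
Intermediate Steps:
$g{\left(X \right)} = \frac{26}{33} - \frac{X}{33}$ ($g{\left(X \right)} = \frac{-26 + X}{-33} = \left(-26 + X\right) \left(- \frac{1}{33}\right) = \frac{26}{33} - \frac{X}{33}$)
$p = \sqrt{209} \approx 14.457$
$D = - \frac{1807}{232}$ ($D = -3 + \frac{3333}{-696} = -3 + 3333 \left(- \frac{1}{696}\right) = -3 - \frac{1111}{232} = - \frac{1807}{232} \approx -7.7888$)
$- \frac{3244}{g{\left(68 \right)}} + \frac{p}{D} = - \frac{3244}{\frac{26}{33} - \frac{68}{33}} + \frac{\sqrt{209}}{- \frac{1807}{232}} = - \frac{3244}{\frac{26}{33} - \frac{68}{33}} + \sqrt{209} \left(- \frac{232}{1807}\right) = - \frac{3244}{- \frac{14}{11}} - \frac{232 \sqrt{209}}{1807} = \left(-3244\right) \left(- \frac{11}{14}\right) - \frac{232 \sqrt{209}}{1807} = \frac{17842}{7} - \frac{232 \sqrt{209}}{1807}$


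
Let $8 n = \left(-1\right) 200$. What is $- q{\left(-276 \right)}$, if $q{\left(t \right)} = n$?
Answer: $25$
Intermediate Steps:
$n = -25$ ($n = \frac{\left(-1\right) 200}{8} = \frac{1}{8} \left(-200\right) = -25$)
$q{\left(t \right)} = -25$
$- q{\left(-276 \right)} = \left(-1\right) \left(-25\right) = 25$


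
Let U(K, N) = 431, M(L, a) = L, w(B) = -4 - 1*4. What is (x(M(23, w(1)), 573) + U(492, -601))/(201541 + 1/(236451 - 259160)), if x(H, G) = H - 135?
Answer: 7244171/4576794568 ≈ 0.0015828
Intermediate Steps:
w(B) = -8 (w(B) = -4 - 4 = -8)
x(H, G) = -135 + H
(x(M(23, w(1)), 573) + U(492, -601))/(201541 + 1/(236451 - 259160)) = ((-135 + 23) + 431)/(201541 + 1/(236451 - 259160)) = (-112 + 431)/(201541 + 1/(-22709)) = 319/(201541 - 1/22709) = 319/(4576794568/22709) = 319*(22709/4576794568) = 7244171/4576794568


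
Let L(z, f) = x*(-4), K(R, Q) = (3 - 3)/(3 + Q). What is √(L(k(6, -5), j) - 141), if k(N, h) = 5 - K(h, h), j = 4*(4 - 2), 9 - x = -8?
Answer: I*√209 ≈ 14.457*I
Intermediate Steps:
x = 17 (x = 9 - 1*(-8) = 9 + 8 = 17)
j = 8 (j = 4*2 = 8)
K(R, Q) = 0 (K(R, Q) = 0/(3 + Q) = 0)
k(N, h) = 5 (k(N, h) = 5 - 1*0 = 5 + 0 = 5)
L(z, f) = -68 (L(z, f) = 17*(-4) = -68)
√(L(k(6, -5), j) - 141) = √(-68 - 141) = √(-209) = I*√209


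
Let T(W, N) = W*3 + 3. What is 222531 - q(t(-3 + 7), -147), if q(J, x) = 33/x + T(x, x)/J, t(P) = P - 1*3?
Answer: 10925492/49 ≈ 2.2297e+5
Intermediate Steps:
t(P) = -3 + P (t(P) = P - 3 = -3 + P)
T(W, N) = 3 + 3*W (T(W, N) = 3*W + 3 = 3 + 3*W)
q(J, x) = 33/x + (3 + 3*x)/J
222531 - q(t(-3 + 7), -147) = 222531 - (3/(-3 + (-3 + 7)) + 33/(-147) + 3*(-147)/(-3 + (-3 + 7))) = 222531 - (3/(-3 + 4) + 33*(-1/147) + 3*(-147)/(-3 + 4)) = 222531 - (3/1 - 11/49 + 3*(-147)/1) = 222531 - (3*1 - 11/49 + 3*(-147)*1) = 222531 - (3 - 11/49 - 441) = 222531 - 1*(-21473/49) = 222531 + 21473/49 = 10925492/49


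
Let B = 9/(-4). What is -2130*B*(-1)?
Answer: -9585/2 ≈ -4792.5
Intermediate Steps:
B = -9/4 (B = 9*(-¼) = -9/4 ≈ -2.2500)
-2130*B*(-1) = -(-9585)*(-1)/2 = -2130*9/4 = -9585/2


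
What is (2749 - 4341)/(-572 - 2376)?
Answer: 398/737 ≈ 0.54003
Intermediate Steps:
(2749 - 4341)/(-572 - 2376) = -1592/(-2948) = -1592*(-1/2948) = 398/737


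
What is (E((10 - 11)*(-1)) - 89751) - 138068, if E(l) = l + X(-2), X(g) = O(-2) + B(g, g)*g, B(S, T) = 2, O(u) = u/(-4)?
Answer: -455643/2 ≈ -2.2782e+5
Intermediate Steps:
O(u) = -u/4 (O(u) = u*(-¼) = -u/4)
X(g) = ½ + 2*g (X(g) = -¼*(-2) + 2*g = ½ + 2*g)
E(l) = -7/2 + l (E(l) = l + (½ + 2*(-2)) = l + (½ - 4) = l - 7/2 = -7/2 + l)
(E((10 - 11)*(-1)) - 89751) - 138068 = ((-7/2 + (10 - 11)*(-1)) - 89751) - 138068 = ((-7/2 - 1*(-1)) - 89751) - 138068 = ((-7/2 + 1) - 89751) - 138068 = (-5/2 - 89751) - 138068 = -179507/2 - 138068 = -455643/2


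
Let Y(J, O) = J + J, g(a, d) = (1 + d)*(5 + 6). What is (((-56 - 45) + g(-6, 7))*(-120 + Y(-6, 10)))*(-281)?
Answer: -482196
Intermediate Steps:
g(a, d) = 11 + 11*d (g(a, d) = (1 + d)*11 = 11 + 11*d)
Y(J, O) = 2*J
(((-56 - 45) + g(-6, 7))*(-120 + Y(-6, 10)))*(-281) = (((-56 - 45) + (11 + 11*7))*(-120 + 2*(-6)))*(-281) = ((-101 + (11 + 77))*(-120 - 12))*(-281) = ((-101 + 88)*(-132))*(-281) = -13*(-132)*(-281) = 1716*(-281) = -482196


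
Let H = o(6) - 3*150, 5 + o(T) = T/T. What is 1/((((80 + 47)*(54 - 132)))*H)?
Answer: 1/4497324 ≈ 2.2235e-7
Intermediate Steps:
o(T) = -4 (o(T) = -5 + T/T = -5 + 1 = -4)
H = -454 (H = -4 - 3*150 = -4 - 450 = -454)
1/((((80 + 47)*(54 - 132)))*H) = 1/(((80 + 47)*(54 - 132))*(-454)) = -1/454/(127*(-78)) = -1/454/(-9906) = -1/9906*(-1/454) = 1/4497324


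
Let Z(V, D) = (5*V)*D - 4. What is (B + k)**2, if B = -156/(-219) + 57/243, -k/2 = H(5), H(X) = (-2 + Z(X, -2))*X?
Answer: 11001686300641/34963569 ≈ 3.1466e+5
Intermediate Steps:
Z(V, D) = -4 + 5*D*V (Z(V, D) = 5*D*V - 4 = -4 + 5*D*V)
H(X) = X*(-6 - 10*X) (H(X) = (-2 + (-4 + 5*(-2)*X))*X = (-2 + (-4 - 10*X))*X = (-6 - 10*X)*X = X*(-6 - 10*X))
k = 560 (k = -(-4)*5*(3 + 5*5) = -(-4)*5*(3 + 25) = -(-4)*5*28 = -2*(-280) = 560)
B = 5599/5913 (B = -156*(-1/219) + 57*(1/243) = 52/73 + 19/81 = 5599/5913 ≈ 0.94690)
(B + k)**2 = (5599/5913 + 560)**2 = (3316879/5913)**2 = 11001686300641/34963569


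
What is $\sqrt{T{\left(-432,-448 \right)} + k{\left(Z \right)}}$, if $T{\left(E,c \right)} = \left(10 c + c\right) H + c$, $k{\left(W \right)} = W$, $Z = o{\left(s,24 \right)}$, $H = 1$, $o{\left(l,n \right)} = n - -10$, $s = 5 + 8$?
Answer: $i \sqrt{5342} \approx 73.089 i$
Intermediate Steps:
$s = 13$
$o{\left(l,n \right)} = 10 + n$ ($o{\left(l,n \right)} = n + 10 = 10 + n$)
$Z = 34$ ($Z = 10 + 24 = 34$)
$T{\left(E,c \right)} = 12 c$ ($T{\left(E,c \right)} = \left(10 c + c\right) 1 + c = 11 c 1 + c = 11 c + c = 12 c$)
$\sqrt{T{\left(-432,-448 \right)} + k{\left(Z \right)}} = \sqrt{12 \left(-448\right) + 34} = \sqrt{-5376 + 34} = \sqrt{-5342} = i \sqrt{5342}$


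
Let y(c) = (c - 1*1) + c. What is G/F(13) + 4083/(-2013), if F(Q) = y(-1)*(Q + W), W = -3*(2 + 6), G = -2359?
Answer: -147982/2013 ≈ -73.513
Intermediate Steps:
y(c) = -1 + 2*c (y(c) = (c - 1) + c = (-1 + c) + c = -1 + 2*c)
W = -24 (W = -3*8 = -24)
F(Q) = 72 - 3*Q (F(Q) = (-1 + 2*(-1))*(Q - 24) = (-1 - 2)*(-24 + Q) = -3*(-24 + Q) = 72 - 3*Q)
G/F(13) + 4083/(-2013) = -2359/(72 - 3*13) + 4083/(-2013) = -2359/(72 - 39) + 4083*(-1/2013) = -2359/33 - 1361/671 = -147982/2013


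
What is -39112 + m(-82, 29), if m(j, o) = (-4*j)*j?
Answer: -66008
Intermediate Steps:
m(j, o) = -4*j**2
-39112 + m(-82, 29) = -39112 - 4*(-82)**2 = -39112 - 4*6724 = -39112 - 26896 = -66008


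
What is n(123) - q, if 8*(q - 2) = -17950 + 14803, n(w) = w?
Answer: 4115/8 ≈ 514.38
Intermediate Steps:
q = -3131/8 (q = 2 + (-17950 + 14803)/8 = 2 + (⅛)*(-3147) = 2 - 3147/8 = -3131/8 ≈ -391.38)
n(123) - q = 123 - 1*(-3131/8) = 123 + 3131/8 = 4115/8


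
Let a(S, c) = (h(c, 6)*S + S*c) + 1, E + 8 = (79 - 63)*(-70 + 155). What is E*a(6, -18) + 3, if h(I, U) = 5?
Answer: -104101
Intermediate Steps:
E = 1352 (E = -8 + (79 - 63)*(-70 + 155) = -8 + 16*85 = -8 + 1360 = 1352)
a(S, c) = 1 + 5*S + S*c (a(S, c) = (5*S + S*c) + 1 = 1 + 5*S + S*c)
E*a(6, -18) + 3 = 1352*(1 + 5*6 + 6*(-18)) + 3 = 1352*(1 + 30 - 108) + 3 = 1352*(-77) + 3 = -104104 + 3 = -104101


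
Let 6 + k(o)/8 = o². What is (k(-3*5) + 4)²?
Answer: 3083536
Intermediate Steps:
k(o) = -48 + 8*o²
(k(-3*5) + 4)² = ((-48 + 8*(-3*5)²) + 4)² = ((-48 + 8*(-15)²) + 4)² = ((-48 + 8*225) + 4)² = ((-48 + 1800) + 4)² = (1752 + 4)² = 1756² = 3083536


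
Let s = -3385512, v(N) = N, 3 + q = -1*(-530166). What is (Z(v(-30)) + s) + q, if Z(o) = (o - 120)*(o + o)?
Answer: -2846349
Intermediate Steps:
q = 530163 (q = -3 - 1*(-530166) = -3 + 530166 = 530163)
Z(o) = 2*o*(-120 + o) (Z(o) = (-120 + o)*(2*o) = 2*o*(-120 + o))
(Z(v(-30)) + s) + q = (2*(-30)*(-120 - 30) - 3385512) + 530163 = (2*(-30)*(-150) - 3385512) + 530163 = (9000 - 3385512) + 530163 = -3376512 + 530163 = -2846349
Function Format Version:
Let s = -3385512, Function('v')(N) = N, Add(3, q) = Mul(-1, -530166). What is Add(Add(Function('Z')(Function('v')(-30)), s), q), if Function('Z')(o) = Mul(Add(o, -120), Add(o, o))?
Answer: -2846349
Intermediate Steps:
q = 530163 (q = Add(-3, Mul(-1, -530166)) = Add(-3, 530166) = 530163)
Function('Z')(o) = Mul(2, o, Add(-120, o)) (Function('Z')(o) = Mul(Add(-120, o), Mul(2, o)) = Mul(2, o, Add(-120, o)))
Add(Add(Function('Z')(Function('v')(-30)), s), q) = Add(Add(Mul(2, -30, Add(-120, -30)), -3385512), 530163) = Add(Add(Mul(2, -30, -150), -3385512), 530163) = Add(Add(9000, -3385512), 530163) = Add(-3376512, 530163) = -2846349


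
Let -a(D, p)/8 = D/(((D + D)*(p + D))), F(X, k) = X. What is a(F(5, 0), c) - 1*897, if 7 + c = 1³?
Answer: -893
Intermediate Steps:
c = -6 (c = -7 + 1³ = -7 + 1 = -6)
a(D, p) = -4/(D + p) (a(D, p) = -8*D/((D + D)*(p + D)) = -8*D/((2*D)*(D + p)) = -8*D/(2*D*(D + p)) = -8*D*1/(2*D*(D + p)) = -4/(D + p))
a(F(5, 0), c) - 1*897 = -4/(5 - 6) - 1*897 = -4/(-1) - 897 = -4*(-1) - 897 = 4 - 897 = -893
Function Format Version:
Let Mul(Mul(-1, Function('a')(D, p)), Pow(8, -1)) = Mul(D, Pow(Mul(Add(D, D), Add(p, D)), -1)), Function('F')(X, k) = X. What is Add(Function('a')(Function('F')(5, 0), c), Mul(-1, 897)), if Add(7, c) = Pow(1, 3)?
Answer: -893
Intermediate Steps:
c = -6 (c = Add(-7, Pow(1, 3)) = Add(-7, 1) = -6)
Function('a')(D, p) = Mul(-4, Pow(Add(D, p), -1)) (Function('a')(D, p) = Mul(-8, Mul(D, Pow(Mul(Add(D, D), Add(p, D)), -1))) = Mul(-8, Mul(D, Pow(Mul(Mul(2, D), Add(D, p)), -1))) = Mul(-8, Mul(D, Pow(Mul(2, D, Add(D, p)), -1))) = Mul(-8, Mul(D, Mul(Rational(1, 2), Pow(D, -1), Pow(Add(D, p), -1)))) = Mul(-8, Mul(Rational(1, 2), Pow(Add(D, p), -1))) = Mul(-4, Pow(Add(D, p), -1)))
Add(Function('a')(Function('F')(5, 0), c), Mul(-1, 897)) = Add(Mul(-4, Pow(Add(5, -6), -1)), Mul(-1, 897)) = Add(Mul(-4, Pow(-1, -1)), -897) = Add(Mul(-4, -1), -897) = Add(4, -897) = -893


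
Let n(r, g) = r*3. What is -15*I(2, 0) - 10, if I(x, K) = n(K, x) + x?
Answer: -40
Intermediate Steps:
n(r, g) = 3*r
I(x, K) = x + 3*K (I(x, K) = 3*K + x = x + 3*K)
-15*I(2, 0) - 10 = -15*(2 + 3*0) - 10 = -15*(2 + 0) - 10 = -15*2 - 10 = -30 - 10 = -40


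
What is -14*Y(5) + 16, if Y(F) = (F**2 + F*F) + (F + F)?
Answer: -824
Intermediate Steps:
Y(F) = 2*F + 2*F**2 (Y(F) = (F**2 + F**2) + 2*F = 2*F**2 + 2*F = 2*F + 2*F**2)
-14*Y(5) + 16 = -28*5*(1 + 5) + 16 = -28*5*6 + 16 = -14*60 + 16 = -840 + 16 = -824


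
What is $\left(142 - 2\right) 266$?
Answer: $37240$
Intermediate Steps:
$\left(142 - 2\right) 266 = 140 \cdot 266 = 37240$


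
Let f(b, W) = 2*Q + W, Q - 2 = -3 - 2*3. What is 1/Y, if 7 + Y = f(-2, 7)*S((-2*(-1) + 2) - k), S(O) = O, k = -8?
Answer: -1/91 ≈ -0.010989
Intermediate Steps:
Q = -7 (Q = 2 + (-3 - 2*3) = 2 + (-3 - 6) = 2 - 9 = -7)
f(b, W) = -14 + W (f(b, W) = 2*(-7) + W = -14 + W)
Y = -91 (Y = -7 + (-14 + 7)*((-2*(-1) + 2) - 1*(-8)) = -7 - 7*((2 + 2) + 8) = -7 - 7*(4 + 8) = -7 - 7*12 = -7 - 84 = -91)
1/Y = 1/(-91) = -1/91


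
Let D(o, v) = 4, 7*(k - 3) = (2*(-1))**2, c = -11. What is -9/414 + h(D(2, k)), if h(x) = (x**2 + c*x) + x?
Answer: -1105/46 ≈ -24.022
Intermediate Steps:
k = 25/7 (k = 3 + (2*(-1))**2/7 = 3 + (1/7)*(-2)**2 = 3 + (1/7)*4 = 3 + 4/7 = 25/7 ≈ 3.5714)
h(x) = x**2 - 10*x (h(x) = (x**2 - 11*x) + x = x**2 - 10*x)
-9/414 + h(D(2, k)) = -9/414 + 4*(-10 + 4) = (1/414)*(-9) + 4*(-6) = -1/46 - 24 = -1105/46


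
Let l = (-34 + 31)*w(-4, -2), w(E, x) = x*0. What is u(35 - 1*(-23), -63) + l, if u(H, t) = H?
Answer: 58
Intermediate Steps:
w(E, x) = 0
l = 0 (l = (-34 + 31)*0 = -3*0 = 0)
u(35 - 1*(-23), -63) + l = (35 - 1*(-23)) + 0 = (35 + 23) + 0 = 58 + 0 = 58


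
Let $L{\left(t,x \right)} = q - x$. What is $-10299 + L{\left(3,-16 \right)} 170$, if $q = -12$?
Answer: $-9619$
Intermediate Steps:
$L{\left(t,x \right)} = -12 - x$
$-10299 + L{\left(3,-16 \right)} 170 = -10299 + \left(-12 - -16\right) 170 = -10299 + \left(-12 + 16\right) 170 = -10299 + 4 \cdot 170 = -10299 + 680 = -9619$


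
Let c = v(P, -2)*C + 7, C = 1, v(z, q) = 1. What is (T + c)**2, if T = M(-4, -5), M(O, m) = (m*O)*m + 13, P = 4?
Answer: 6241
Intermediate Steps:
M(O, m) = 13 + O*m**2 (M(O, m) = (O*m)*m + 13 = O*m**2 + 13 = 13 + O*m**2)
c = 8 (c = 1*1 + 7 = 1 + 7 = 8)
T = -87 (T = 13 - 4*(-5)**2 = 13 - 4*25 = 13 - 100 = -87)
(T + c)**2 = (-87 + 8)**2 = (-79)**2 = 6241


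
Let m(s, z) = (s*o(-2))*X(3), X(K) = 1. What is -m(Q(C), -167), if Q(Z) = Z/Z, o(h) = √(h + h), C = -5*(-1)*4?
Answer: -2*I ≈ -2.0*I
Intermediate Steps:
C = 20 (C = 5*4 = 20)
o(h) = √2*√h (o(h) = √(2*h) = √2*√h)
Q(Z) = 1
m(s, z) = 2*I*s (m(s, z) = (s*(√2*√(-2)))*1 = (s*(√2*(I*√2)))*1 = (s*(2*I))*1 = (2*I*s)*1 = 2*I*s)
-m(Q(C), -167) = -2*I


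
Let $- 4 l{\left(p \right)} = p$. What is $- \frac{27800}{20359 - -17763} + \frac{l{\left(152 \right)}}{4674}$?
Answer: $- \frac{1728761}{2344503} \approx -0.73737$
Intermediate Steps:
$l{\left(p \right)} = - \frac{p}{4}$
$- \frac{27800}{20359 - -17763} + \frac{l{\left(152 \right)}}{4674} = - \frac{27800}{20359 - -17763} + \frac{\left(- \frac{1}{4}\right) 152}{4674} = - \frac{27800}{20359 + 17763} - \frac{1}{123} = - \frac{27800}{38122} - \frac{1}{123} = \left(-27800\right) \frac{1}{38122} - \frac{1}{123} = - \frac{13900}{19061} - \frac{1}{123} = - \frac{1728761}{2344503}$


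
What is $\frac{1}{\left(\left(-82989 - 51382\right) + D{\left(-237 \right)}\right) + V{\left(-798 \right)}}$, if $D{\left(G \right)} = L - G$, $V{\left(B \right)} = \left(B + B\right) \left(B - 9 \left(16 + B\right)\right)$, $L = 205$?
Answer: $- \frac{1}{10092969} \approx -9.9079 \cdot 10^{-8}$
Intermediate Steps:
$V{\left(B \right)} = 2 B \left(-144 - 8 B\right)$ ($V{\left(B \right)} = 2 B \left(B - \left(144 + 9 B\right)\right) = 2 B \left(-144 - 8 B\right)$)
$D{\left(G \right)} = 205 - G$
$\frac{1}{\left(\left(-82989 - 51382\right) + D{\left(-237 \right)}\right) + V{\left(-798 \right)}} = \frac{1}{\left(\left(-82989 - 51382\right) + \left(205 - -237\right)\right) - - 12768 \left(18 - 798\right)} = \frac{1}{\left(-134371 + \left(205 + 237\right)\right) - \left(-12768\right) \left(-780\right)} = \frac{1}{\left(-134371 + 442\right) - 9959040} = \frac{1}{-133929 - 9959040} = \frac{1}{-10092969} = - \frac{1}{10092969}$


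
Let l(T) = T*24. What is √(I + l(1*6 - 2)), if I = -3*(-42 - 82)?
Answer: 6*√13 ≈ 21.633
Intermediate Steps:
l(T) = 24*T
I = 372 (I = -3*(-124) = 372)
√(I + l(1*6 - 2)) = √(372 + 24*(1*6 - 2)) = √(372 + 24*(6 - 2)) = √(372 + 24*4) = √(372 + 96) = √468 = 6*√13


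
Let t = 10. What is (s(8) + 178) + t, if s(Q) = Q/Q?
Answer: 189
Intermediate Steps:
s(Q) = 1
(s(8) + 178) + t = (1 + 178) + 10 = 179 + 10 = 189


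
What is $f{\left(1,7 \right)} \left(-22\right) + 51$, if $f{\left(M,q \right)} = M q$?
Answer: $-103$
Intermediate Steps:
$f{\left(1,7 \right)} \left(-22\right) + 51 = 1 \cdot 7 \left(-22\right) + 51 = 7 \left(-22\right) + 51 = -154 + 51 = -103$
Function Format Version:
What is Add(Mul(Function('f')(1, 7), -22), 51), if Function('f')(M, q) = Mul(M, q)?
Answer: -103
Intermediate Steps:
Add(Mul(Function('f')(1, 7), -22), 51) = Add(Mul(Mul(1, 7), -22), 51) = Add(Mul(7, -22), 51) = Add(-154, 51) = -103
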